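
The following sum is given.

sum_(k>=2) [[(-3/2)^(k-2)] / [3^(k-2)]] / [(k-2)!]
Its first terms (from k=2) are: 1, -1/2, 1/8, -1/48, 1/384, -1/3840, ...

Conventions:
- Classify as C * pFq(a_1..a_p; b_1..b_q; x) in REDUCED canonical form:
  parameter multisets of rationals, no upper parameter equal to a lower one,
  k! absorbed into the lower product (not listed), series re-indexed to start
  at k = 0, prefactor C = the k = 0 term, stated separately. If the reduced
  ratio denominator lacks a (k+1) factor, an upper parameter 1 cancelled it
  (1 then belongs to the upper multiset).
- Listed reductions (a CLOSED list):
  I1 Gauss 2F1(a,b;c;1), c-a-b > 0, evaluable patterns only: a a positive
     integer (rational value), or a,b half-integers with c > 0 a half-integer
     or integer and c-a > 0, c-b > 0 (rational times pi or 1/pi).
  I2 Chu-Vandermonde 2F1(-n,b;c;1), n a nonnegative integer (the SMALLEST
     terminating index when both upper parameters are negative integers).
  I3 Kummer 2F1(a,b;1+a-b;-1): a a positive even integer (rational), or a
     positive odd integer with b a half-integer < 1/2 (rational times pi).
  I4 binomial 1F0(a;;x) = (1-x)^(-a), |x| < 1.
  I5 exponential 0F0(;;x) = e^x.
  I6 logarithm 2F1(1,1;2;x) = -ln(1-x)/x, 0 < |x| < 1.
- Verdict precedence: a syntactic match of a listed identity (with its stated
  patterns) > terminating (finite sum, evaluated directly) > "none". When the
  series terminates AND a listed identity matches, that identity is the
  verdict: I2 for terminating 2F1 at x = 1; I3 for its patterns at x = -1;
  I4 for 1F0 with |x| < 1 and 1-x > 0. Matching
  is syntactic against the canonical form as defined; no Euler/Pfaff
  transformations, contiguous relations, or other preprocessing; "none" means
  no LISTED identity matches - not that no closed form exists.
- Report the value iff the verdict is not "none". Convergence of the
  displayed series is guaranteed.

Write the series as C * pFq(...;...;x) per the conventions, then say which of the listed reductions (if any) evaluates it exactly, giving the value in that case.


Prefactor 1, argument -1/2: 0F0 with upper {-} over lower {-}. Verdict: exponential (I5) fires (the 0F0 exponential series at x = -1/2). Sum: e^(-1/2).

First insight: from the first term 1: the two k-th powers (C = 1) combine into one argument.
Step ratio: r(k) = (-1/2) * 1 / [(k+1)] - rational in k. x = (-1/2); t_0 = 1; negate the roots.


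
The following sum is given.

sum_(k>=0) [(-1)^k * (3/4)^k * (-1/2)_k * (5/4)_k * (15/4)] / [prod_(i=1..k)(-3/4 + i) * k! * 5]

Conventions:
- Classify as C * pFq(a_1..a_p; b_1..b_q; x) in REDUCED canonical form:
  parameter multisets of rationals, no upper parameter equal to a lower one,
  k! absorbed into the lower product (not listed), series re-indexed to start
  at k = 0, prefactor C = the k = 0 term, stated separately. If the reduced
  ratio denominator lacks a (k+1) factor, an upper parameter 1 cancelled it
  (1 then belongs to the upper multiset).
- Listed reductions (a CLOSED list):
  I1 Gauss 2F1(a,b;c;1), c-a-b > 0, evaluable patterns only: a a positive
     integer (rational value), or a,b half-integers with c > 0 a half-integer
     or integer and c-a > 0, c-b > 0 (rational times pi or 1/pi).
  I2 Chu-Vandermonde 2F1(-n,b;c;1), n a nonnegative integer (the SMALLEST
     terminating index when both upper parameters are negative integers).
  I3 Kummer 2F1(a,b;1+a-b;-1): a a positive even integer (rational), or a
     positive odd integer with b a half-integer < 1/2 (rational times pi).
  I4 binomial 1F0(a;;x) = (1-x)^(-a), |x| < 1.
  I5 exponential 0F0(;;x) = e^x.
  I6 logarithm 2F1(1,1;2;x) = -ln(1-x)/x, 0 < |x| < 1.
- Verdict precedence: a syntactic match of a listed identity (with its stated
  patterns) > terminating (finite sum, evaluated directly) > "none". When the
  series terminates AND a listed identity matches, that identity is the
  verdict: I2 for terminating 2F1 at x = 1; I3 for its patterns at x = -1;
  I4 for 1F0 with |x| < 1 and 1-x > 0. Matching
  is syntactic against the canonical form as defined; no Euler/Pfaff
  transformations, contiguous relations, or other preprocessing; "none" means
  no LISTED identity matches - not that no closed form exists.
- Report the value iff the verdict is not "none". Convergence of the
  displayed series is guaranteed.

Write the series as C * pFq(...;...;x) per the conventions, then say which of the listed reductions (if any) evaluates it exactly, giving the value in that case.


At argument -3/4: a 2F1 with upper {-1/2, 5/4}, lower {1/4}, scaled by C = 3/4. Verdict: none. No listed pattern accepts 2F1(-1/2, 5/4; 1/4; -3/4).

Key observation: t_0 = 3/4 here, and the lower running product (C = 3/4) is a rising factorial.
Ratio: r(k) = (-3/4) * (k-1/2) (k+5/4) / [(k+1/4) (k+1)] - rational in k. x = (-3/4); t_0 = 3/4; negate the roots.


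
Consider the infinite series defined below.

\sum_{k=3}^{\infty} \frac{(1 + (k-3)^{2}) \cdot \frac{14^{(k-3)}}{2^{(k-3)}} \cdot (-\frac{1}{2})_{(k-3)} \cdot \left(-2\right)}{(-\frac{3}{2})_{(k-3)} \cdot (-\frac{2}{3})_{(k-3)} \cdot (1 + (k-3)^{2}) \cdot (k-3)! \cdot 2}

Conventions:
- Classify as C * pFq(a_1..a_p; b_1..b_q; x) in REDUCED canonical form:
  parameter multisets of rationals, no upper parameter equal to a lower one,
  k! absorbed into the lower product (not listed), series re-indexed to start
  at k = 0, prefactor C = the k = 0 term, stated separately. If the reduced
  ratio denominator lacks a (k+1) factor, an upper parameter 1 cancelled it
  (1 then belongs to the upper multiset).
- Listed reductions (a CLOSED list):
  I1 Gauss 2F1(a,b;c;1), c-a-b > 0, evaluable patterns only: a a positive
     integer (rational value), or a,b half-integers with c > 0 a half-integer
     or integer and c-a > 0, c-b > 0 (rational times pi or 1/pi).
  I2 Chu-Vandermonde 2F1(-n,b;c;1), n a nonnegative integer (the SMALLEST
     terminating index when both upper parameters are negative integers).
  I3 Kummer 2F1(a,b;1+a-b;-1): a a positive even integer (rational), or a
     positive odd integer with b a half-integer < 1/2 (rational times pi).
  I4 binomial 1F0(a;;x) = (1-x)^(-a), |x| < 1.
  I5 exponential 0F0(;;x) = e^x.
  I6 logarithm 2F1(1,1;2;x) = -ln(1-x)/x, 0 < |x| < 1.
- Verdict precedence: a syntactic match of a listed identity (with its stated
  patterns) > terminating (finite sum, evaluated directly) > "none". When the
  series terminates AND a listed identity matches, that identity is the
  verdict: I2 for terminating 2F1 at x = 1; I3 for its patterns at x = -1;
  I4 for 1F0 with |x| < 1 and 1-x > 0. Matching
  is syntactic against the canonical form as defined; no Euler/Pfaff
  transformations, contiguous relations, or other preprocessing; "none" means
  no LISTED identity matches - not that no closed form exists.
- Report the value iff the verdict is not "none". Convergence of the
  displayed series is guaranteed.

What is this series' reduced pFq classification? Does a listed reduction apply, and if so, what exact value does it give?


With C = -1: the canonical form is 1F2(-\frac{1}{2}; -\frac{3}{2}, -\frac{2}{3}; 7). Verdict: no listed reduction: x = 7 and upper {-\frac{1}{2}} fail every I1-I6 pattern.

Key step: t_0 = -1 here, and the two k-th powers (prefactor -1) combine into one argument.
Term ratio: r(k) = 7 * (k-\frac{1}{2}) / [(k-\frac{3}{2}) (k-\frac{2}{3}) (k+1)] - rational in k, leading ratio 7; with t_0 = -1, classification follows.


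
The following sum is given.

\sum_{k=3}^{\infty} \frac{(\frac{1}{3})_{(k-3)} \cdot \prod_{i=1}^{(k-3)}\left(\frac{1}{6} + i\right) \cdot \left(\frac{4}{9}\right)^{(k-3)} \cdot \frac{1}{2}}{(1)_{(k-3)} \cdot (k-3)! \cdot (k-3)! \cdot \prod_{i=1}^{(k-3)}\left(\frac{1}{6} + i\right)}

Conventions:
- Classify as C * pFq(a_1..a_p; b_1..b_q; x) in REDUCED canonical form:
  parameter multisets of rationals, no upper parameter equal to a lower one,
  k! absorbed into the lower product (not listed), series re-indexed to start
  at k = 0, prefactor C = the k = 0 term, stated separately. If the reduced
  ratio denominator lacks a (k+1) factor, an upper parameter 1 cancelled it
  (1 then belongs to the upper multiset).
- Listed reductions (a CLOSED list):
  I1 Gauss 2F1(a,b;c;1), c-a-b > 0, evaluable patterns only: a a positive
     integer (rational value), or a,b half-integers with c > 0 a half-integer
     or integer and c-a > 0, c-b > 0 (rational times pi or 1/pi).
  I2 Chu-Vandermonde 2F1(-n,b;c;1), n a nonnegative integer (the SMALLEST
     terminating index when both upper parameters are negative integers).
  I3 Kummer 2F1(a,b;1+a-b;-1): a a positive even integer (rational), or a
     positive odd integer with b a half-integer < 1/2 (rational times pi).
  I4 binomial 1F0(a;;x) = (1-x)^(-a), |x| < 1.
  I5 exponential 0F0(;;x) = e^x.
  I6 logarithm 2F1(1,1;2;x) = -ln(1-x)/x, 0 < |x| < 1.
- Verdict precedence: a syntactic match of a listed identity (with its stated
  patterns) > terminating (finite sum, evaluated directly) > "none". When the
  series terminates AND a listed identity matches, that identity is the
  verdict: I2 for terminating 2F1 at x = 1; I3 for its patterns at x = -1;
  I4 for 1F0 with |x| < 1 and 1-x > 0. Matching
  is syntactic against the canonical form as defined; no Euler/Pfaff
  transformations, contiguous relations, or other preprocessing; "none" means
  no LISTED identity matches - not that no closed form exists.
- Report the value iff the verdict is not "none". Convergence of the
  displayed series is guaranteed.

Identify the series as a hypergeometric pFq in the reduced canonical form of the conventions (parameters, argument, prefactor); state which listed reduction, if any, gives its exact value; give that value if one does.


This is \frac{1}{2} * 1F2(\frac{1}{3}; 1, 1; \frac{4}{9}) in reduced canonical form. Verdict: none (x = \frac{4}{9}): each listed identity misses the multisets {\frac{1}{3}} ; {1, 1}.

Key step: from the first term \frac{1}{2}: the denominator's factorial ratio (C = 1/2) is a lower Pochhammer.
Step ratio: r(k) = \frac{4}{9} * (k+\frac{1}{3}) / [(k+1) (k+1) (k+1)] - rational in k, leading ratio \frac{4}{9}; with t_0 = \frac{1}{2}, classification follows.


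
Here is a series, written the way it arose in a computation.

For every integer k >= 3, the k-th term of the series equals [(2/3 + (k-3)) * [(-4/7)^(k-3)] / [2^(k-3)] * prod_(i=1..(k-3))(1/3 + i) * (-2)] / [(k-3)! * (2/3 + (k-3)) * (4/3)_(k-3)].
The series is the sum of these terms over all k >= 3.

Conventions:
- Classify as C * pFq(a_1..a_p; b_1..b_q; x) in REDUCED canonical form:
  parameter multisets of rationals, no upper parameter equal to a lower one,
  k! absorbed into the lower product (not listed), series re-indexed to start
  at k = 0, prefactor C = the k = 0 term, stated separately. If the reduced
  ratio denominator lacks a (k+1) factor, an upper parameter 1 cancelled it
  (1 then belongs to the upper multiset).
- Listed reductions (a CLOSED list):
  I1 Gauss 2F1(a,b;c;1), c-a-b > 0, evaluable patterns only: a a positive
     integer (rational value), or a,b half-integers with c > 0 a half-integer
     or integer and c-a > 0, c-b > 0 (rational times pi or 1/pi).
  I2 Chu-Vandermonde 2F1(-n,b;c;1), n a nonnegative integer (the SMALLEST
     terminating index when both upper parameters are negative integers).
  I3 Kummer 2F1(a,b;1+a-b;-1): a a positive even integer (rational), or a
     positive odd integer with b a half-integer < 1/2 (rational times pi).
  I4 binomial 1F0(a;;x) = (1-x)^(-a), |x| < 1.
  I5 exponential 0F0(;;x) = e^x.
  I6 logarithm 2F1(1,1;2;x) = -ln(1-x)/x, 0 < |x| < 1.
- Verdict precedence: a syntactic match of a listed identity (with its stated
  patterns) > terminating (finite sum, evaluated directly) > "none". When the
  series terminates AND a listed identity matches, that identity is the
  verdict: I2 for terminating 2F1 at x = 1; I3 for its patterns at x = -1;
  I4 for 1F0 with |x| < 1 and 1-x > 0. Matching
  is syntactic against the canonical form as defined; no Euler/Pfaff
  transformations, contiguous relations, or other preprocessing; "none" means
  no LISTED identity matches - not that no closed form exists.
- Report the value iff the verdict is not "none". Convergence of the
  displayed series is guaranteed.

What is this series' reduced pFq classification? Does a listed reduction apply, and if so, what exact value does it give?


Prefactor -2, argument -2/7: 0F0 with upper {-} over lower {-}. Verdict: the I5 exponential reduction fires (the 0F0 exponential series at x = -2/7). Hence: (-2) * e^(-2/7).

Key step: with t_0 = -2, the two k-th powers (C = -2, x = -2/7) combine into one argument.
Adjacent-term ratio: r(k) = (-2/7) * 1 / [(k+1)] - poly over poly, x = (-2/7) from leading terms; C = -2 at k = 0.


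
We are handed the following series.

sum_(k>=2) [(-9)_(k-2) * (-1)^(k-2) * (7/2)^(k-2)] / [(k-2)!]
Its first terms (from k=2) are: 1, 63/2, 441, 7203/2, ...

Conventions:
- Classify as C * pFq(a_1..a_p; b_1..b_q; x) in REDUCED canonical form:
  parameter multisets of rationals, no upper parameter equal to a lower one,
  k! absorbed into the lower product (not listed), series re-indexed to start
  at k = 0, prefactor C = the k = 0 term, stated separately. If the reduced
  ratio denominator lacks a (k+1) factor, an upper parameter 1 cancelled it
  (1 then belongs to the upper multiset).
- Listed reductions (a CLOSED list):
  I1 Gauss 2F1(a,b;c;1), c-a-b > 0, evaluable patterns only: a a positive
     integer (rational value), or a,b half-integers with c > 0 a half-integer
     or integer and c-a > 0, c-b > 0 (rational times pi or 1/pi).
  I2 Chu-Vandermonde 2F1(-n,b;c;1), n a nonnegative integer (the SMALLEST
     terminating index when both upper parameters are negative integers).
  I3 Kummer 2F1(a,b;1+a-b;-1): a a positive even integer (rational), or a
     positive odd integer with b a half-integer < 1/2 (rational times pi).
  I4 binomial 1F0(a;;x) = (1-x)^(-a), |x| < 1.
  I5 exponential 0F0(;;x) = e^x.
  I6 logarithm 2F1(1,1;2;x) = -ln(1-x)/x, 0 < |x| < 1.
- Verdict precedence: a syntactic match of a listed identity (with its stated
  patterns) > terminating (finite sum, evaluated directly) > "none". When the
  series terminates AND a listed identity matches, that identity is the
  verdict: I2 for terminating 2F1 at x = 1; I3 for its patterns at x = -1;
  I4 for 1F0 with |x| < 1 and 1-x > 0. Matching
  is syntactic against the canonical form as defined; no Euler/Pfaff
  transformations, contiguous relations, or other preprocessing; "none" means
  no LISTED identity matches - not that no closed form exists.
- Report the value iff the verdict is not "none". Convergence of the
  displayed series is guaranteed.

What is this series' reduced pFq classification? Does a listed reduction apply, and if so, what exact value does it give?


Reduced: x = -7/2, 1F0, upper = {-9}, lower = {-}, C = 1. Verdict: terminating - upper -9 stops the sum at k = 9; the 10 terms are added exactly. Its exact value is 387420489/512.

First insight: x = (-7/2) and the (-1)^k factor (C = 1) folds into the argument's sign.
Term ratio: r(k) = (-7/2) * (k-9) / [(k+1)] ; factor over Q: parameters, x = (-7/2), and C = 1.


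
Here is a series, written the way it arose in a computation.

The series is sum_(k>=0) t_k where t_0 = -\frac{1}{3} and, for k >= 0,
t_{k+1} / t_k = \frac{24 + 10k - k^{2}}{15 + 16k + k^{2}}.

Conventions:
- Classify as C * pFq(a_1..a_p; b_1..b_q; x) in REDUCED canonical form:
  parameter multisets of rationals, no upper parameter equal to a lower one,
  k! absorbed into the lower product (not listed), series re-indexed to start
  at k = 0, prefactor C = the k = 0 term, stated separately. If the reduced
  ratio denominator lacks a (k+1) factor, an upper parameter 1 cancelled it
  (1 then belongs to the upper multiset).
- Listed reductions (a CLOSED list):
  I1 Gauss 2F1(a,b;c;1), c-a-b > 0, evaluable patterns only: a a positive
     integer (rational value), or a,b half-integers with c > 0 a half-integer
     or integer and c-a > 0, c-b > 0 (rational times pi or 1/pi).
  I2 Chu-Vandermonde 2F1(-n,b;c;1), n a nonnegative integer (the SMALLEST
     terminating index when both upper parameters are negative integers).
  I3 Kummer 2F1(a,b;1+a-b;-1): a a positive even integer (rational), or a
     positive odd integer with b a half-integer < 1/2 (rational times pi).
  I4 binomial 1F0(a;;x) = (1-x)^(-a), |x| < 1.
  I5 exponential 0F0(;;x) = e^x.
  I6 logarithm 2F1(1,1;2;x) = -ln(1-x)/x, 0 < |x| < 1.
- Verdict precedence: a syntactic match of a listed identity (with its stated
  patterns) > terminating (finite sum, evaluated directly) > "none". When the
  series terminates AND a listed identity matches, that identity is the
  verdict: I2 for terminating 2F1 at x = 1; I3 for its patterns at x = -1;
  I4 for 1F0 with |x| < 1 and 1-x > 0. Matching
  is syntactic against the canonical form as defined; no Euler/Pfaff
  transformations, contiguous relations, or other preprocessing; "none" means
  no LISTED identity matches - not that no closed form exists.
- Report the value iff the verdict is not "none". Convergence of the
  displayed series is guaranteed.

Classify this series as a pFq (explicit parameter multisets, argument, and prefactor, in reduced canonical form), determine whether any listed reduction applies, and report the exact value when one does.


With C = -\frac{1}{3}: the canonical form is 2F1(-12, 2; 15; -1). Verdict (x = -1): Kummer (I3) applies (x = -1; c = 15 equals 1+a-b for upper {-12, 2}: listed pattern). Sum: -\frac{7}{3}.

Structural cue: t_0 = -\frac{1}{3} here, and the expanded ratio factors over Q; C = -1/3, x = -1, roots give parameters.
Consecutive-term ratio: r(k) = -1 * (k-12) (k+2) / [(k+15) (k+1)] - poly over poly, x = -1 from leading terms; C = -\frac{1}{3} at k = 0.


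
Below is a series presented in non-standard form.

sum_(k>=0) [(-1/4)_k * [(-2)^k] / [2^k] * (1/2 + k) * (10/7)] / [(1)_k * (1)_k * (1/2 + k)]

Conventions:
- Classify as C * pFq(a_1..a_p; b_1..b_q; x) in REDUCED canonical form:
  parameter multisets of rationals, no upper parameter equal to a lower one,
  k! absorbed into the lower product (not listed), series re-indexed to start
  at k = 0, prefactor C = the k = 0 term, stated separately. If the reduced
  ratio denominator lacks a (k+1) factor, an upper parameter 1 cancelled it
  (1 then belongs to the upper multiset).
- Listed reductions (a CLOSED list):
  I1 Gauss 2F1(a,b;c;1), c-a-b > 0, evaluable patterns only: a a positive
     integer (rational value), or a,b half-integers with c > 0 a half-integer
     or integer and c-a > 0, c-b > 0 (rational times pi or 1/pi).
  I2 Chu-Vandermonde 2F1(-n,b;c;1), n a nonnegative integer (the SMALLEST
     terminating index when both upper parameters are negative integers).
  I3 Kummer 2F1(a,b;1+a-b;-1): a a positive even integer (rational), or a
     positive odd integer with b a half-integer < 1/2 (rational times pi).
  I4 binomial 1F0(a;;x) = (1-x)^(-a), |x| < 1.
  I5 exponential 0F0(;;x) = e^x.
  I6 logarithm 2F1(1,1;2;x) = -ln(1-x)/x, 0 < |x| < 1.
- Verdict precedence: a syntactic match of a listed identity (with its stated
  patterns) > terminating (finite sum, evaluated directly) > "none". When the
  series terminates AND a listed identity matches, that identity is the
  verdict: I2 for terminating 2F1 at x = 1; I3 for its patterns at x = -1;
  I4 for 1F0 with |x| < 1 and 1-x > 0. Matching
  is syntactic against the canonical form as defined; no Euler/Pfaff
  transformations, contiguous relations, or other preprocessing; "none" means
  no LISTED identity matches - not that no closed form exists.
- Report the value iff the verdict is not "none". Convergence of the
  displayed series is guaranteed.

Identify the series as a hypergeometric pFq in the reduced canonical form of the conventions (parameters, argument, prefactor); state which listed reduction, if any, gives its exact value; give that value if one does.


Reduced: x = -1, 1F1, upper = {-1/4}, lower = {1}, C = 10/7. Verdict: none. Every listed pattern misses the 1F1 form at -1, upper {-1/4}.

The tell: from the first term 10/7: the factor k + 1/2 cancels (top and bottom), leaving C = 10/7, x = -1.
Consecutive-term ratio: r(k) = (-1) * (k-1/4) / [(k+1) (k+1)] - rational; roots negated = parameters, x = (-1), C = 10/7.


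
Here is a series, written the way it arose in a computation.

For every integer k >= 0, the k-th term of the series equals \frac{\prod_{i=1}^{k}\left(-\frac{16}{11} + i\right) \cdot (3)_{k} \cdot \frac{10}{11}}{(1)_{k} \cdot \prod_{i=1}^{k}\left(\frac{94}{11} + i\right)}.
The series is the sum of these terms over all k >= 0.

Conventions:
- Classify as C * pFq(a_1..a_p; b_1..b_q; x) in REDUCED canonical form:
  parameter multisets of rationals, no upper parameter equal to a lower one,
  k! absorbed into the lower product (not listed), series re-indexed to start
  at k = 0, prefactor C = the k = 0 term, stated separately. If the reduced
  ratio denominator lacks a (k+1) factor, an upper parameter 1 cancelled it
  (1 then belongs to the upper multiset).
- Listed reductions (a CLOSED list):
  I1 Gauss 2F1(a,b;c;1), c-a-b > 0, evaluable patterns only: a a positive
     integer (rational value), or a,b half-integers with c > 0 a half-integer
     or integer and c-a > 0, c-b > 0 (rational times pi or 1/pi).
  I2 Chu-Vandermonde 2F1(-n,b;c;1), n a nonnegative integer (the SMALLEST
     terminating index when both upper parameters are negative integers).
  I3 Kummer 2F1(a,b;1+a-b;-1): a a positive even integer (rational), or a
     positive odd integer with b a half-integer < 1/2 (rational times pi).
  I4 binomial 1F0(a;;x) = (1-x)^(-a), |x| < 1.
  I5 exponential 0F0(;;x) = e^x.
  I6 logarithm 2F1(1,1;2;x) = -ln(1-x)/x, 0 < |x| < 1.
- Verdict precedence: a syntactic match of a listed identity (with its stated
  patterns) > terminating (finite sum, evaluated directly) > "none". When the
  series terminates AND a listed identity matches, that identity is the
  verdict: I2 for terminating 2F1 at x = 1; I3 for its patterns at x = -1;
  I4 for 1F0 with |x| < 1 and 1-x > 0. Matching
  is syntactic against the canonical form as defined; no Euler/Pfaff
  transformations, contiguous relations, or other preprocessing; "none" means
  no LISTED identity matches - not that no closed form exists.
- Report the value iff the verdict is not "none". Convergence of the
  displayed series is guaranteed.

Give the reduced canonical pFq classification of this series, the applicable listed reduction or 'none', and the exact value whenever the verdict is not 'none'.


x = 1 here; the reduced form reads 2F1, upper {-\frac{5}{11}, 3}, lower {\frac{105}{11}}, C = \frac{10}{11}. Verdict: the Gauss summation I1 applies (x = 1: the Gamma ratio telescopes since c-a-b = 7 > 0 and a = 3 in Z>0). Its exact value is \frac{78020}{102487}.

First insight: t_0 = \frac{10}{11} here, and (1)_k (C = 10/11) is k! itself.
Step ratio: r(k) = 1 * (k-\frac{5}{11}) (k+3) / [(k+\frac{105}{11}) (k+1)] - poly over poly, x = 1 from leading terms; C = \frac{10}{11} at k = 0.


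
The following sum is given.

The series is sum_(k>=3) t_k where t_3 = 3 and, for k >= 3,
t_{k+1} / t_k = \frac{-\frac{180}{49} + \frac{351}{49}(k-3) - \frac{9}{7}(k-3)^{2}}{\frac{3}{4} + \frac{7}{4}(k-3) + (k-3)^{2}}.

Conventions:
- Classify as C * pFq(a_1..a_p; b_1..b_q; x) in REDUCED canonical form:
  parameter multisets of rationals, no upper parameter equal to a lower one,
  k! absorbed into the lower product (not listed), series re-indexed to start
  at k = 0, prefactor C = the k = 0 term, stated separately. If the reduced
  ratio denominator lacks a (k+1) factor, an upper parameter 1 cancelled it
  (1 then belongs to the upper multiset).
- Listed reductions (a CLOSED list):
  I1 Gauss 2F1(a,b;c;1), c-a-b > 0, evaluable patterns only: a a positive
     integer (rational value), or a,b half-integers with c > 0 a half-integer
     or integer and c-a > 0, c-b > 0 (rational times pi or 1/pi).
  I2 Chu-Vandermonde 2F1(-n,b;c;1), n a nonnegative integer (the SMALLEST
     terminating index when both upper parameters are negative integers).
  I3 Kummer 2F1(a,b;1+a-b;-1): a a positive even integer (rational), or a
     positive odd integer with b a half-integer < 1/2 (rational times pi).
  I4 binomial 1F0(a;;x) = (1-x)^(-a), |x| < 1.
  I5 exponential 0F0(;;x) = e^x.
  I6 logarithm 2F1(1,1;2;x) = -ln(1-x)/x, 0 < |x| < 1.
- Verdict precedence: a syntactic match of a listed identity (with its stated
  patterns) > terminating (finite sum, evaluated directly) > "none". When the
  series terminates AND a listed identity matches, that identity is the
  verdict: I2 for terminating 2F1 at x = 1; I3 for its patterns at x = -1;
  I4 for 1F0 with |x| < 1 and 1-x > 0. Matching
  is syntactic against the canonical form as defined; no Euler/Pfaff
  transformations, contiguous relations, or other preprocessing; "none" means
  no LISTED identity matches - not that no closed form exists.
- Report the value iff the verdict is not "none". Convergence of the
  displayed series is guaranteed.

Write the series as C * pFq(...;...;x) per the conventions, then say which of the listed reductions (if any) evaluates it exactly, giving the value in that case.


Canonical form: C = 3 times 2F1 with upper {-5, -\frac{4}{7}}, lower {\frac{3}{4}}, x = -\frac{9}{7}. Verdict: terminating - no listed pattern fits, but -5 in the upper list cuts the series at k = 5; direct evaluation. Value: -\frac{12471425334363}{413261289287}.

First insight: t_0 being 3, the expanded ratio factors over Q; C = 3, x = -9/7, roots give parameters.
Step ratio: r(k) = -\frac{9}{7} * (k-5) (k-\frac{4}{7}) / [(k+\frac{3}{4}) (k+1)] - rational in k. x = -\frac{9}{7}; t_0 = 3; negate the roots.


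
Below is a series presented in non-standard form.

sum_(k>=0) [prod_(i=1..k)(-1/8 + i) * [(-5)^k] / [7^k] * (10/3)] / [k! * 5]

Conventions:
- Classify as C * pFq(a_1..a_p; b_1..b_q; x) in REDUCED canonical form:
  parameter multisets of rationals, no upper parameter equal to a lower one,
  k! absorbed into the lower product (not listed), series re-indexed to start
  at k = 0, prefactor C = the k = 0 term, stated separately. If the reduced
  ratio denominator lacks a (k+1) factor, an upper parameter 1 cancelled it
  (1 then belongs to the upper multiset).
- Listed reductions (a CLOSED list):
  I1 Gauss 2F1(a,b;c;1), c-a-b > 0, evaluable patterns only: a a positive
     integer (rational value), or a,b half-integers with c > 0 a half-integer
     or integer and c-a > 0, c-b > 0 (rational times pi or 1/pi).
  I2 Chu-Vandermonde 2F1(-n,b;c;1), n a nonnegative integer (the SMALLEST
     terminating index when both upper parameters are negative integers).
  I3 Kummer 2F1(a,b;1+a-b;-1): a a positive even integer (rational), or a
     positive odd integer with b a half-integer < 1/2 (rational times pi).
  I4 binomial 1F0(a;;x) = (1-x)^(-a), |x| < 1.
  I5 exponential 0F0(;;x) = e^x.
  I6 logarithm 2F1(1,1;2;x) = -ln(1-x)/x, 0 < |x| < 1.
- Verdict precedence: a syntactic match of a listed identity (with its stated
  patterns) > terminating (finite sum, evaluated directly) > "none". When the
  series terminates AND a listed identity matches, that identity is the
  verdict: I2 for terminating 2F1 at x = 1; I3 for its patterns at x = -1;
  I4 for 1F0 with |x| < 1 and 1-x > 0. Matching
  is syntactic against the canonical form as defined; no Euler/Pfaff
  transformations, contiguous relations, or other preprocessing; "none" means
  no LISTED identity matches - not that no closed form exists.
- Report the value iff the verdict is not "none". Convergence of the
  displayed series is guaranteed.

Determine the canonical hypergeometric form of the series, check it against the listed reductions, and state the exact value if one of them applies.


Prefactor 2/3, argument -5/7: 1F0 with upper {7/8} over lower {-}. Verdict (x = -5/7): binomial (I4) applies (the 1F0 binomial series: exponent -7/8, x = -5/7). Value: (2/3) * (12/7)^(-7/8).

First insight: t_0 = 2/3 here, and the two geometric factors (prefactor 2/3) combine into one argument.
Term ratio: r(k) = (-5/7) * (k+7/8) / [(k+1)] - poly over poly, x = (-5/7) from leading terms; C = 2/3 at k = 0.


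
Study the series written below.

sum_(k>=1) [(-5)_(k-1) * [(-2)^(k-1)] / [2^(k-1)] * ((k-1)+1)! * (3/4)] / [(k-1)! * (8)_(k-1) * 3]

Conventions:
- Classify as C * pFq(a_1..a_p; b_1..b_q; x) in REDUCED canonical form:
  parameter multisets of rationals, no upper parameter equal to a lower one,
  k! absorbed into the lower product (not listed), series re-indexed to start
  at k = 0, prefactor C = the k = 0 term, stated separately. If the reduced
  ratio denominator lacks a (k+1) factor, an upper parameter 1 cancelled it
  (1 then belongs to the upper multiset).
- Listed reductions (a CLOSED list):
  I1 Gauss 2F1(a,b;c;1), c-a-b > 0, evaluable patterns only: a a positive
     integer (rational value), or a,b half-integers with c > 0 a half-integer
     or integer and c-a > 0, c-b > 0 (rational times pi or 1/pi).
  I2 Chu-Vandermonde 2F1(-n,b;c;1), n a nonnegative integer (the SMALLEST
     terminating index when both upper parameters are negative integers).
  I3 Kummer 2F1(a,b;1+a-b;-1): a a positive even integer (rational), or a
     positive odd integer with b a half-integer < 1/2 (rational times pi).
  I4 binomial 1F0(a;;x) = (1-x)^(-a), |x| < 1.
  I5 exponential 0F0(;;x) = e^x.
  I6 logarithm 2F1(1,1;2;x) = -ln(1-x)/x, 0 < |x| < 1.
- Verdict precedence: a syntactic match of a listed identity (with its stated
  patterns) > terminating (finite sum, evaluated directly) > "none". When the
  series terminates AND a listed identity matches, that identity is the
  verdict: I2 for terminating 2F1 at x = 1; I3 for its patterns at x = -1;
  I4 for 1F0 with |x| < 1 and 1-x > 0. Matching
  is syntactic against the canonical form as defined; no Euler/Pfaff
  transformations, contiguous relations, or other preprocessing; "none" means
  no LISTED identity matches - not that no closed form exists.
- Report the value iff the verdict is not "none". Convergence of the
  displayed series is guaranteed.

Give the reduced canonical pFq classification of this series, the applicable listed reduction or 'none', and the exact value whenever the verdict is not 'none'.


Prefactor 1/4, argument -1: 2F1 with upper {-5, 2} over lower {8}. Verdict: the Kummer evaluation I3 fires (x = -1; c = 8 equals 1+a-b for upper {-5, 2}: listed pattern). Exact value: 7/8.

First insight: x = (-1) and the constant factors (prefactor 1/4) combine into one prefactor.
Adjacent-term ratio: r(k) = (-1) * (k-5) (k+2) / [(k+8) (k+1)] - rational in k, leading ratio (-1); with t_0 = 1/4, classification follows.


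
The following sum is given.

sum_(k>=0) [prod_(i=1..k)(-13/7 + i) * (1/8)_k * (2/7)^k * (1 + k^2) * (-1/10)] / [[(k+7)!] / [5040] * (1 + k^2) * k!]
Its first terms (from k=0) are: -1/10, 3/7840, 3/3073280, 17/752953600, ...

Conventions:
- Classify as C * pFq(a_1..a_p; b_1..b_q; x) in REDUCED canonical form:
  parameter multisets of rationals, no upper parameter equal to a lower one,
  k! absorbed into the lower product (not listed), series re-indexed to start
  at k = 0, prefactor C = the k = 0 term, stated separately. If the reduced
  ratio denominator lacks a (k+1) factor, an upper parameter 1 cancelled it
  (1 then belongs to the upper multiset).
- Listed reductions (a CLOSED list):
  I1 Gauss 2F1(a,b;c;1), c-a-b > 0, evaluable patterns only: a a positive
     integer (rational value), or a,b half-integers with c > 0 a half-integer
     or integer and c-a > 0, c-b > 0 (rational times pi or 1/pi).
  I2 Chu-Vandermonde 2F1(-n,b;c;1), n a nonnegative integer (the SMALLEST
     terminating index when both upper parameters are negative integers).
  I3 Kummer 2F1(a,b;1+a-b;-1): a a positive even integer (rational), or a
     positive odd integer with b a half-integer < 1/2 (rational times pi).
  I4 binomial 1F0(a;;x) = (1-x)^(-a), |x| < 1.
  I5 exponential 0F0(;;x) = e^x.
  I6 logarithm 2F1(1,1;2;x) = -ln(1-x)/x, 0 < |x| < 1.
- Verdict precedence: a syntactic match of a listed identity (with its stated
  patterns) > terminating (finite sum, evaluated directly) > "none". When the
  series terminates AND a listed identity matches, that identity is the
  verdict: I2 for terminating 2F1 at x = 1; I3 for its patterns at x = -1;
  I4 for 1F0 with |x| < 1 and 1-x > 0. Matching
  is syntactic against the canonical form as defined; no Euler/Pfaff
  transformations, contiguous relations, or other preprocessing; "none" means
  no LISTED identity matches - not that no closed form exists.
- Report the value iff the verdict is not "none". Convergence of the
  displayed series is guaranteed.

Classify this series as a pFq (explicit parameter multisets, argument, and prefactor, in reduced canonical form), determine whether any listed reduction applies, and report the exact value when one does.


Structural cue: with t_0 = -1/10, the factor k^2 + 1 cancels (top and bottom), leaving C = -1/10, x = 2/7.
Ratio: r(k) = (2/7) * (k-6/7) (k+1/8) / [(k+8) (k+1)] - poly over poly, x = (2/7) from leading terms; C = -1/10 at k = 0.

Prefactor -1/10, argument 2/7: 2F1 with upper {-6/7, 1/8} over lower {8}. Verdict: none (x = 2/7): each listed identity misses the multisets {-6/7, 1/8} ; {8}.


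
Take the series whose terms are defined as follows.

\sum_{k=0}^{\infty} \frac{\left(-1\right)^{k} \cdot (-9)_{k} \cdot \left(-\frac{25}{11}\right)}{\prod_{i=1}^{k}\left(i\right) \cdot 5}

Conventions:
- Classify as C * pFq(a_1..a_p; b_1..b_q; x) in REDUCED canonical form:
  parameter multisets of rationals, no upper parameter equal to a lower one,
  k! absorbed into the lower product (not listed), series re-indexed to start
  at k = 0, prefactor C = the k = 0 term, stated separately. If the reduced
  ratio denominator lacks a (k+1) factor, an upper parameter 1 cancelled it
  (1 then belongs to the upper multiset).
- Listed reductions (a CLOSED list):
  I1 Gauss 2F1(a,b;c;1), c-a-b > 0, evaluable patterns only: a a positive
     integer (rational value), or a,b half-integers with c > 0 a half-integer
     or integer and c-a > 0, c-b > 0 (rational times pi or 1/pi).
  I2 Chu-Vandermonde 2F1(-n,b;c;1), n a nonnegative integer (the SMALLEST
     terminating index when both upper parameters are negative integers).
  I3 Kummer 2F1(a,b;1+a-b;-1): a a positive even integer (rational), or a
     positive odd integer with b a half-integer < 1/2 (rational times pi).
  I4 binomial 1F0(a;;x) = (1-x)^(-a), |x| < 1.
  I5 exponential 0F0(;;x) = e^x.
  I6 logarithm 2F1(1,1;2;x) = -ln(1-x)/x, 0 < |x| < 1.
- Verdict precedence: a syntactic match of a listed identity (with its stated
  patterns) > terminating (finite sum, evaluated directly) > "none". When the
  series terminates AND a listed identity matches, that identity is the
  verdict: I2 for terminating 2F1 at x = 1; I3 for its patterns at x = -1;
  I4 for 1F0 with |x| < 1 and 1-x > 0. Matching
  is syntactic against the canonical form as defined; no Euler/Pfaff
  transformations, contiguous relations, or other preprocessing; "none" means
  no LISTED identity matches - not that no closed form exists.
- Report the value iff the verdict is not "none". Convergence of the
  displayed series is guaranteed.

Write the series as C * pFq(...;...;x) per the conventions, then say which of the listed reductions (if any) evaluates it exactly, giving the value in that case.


The series (x = -1) is 1F0: upper {-9}, lower {-}, prefactor -\frac{5}{11}. Verdict: terminating. (-9)_k vanishes past k = 9, leaving a 10-term sum, computed directly. Hence: -\frac{2560}{11}.

First insight: from the first term -\frac{5}{11}: the constant factors (C = -5/11) combine into one prefactor.
Term ratio: r(k) = -1 * (k-9) / [(k+1)] - poly over poly, x = -1 from leading terms; C = -\frac{5}{11} at k = 0.


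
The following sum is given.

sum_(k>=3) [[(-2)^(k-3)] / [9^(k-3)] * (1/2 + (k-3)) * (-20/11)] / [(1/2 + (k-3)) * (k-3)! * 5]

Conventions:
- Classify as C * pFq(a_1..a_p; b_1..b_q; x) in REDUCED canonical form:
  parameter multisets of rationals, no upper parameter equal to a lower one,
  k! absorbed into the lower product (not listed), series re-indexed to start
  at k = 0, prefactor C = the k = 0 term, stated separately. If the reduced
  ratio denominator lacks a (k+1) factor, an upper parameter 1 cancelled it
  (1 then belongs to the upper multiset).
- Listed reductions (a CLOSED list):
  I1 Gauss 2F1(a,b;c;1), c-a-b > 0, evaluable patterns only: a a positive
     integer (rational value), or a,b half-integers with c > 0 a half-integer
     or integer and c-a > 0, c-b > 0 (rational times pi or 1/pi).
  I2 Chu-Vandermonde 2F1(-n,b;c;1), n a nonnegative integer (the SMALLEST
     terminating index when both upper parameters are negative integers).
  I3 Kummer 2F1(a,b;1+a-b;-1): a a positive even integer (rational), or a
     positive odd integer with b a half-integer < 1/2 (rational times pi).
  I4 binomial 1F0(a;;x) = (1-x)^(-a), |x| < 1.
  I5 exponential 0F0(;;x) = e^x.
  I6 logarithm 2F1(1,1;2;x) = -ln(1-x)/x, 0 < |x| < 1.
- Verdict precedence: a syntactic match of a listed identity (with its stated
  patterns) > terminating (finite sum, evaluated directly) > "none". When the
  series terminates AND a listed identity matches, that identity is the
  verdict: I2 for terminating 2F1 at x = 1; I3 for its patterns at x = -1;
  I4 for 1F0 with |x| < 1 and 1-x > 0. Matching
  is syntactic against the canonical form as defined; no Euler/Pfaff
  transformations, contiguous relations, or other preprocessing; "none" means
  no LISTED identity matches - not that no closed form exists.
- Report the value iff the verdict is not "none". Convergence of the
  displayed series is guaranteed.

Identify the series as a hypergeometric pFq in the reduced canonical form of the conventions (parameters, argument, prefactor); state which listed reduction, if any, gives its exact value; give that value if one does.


Classification (C = -4/11): 0F0 with upper {-}, lower {-}, argument x = -2/9. Verdict (x = -2/9): exponential (I5) applies (the 0F0 exponential series at x = -2/9). Sum: (-4/11) * e^(-2/9).

Structural cue: from the first term -4/11: the constant factors (C = -4/11) combine into one prefactor.
Consecutive-term ratio: r(k) = (-2/9) * 1 / [(k+1)] - rational in k, leading ratio (-2/9); with t_0 = -4/11, classification follows.


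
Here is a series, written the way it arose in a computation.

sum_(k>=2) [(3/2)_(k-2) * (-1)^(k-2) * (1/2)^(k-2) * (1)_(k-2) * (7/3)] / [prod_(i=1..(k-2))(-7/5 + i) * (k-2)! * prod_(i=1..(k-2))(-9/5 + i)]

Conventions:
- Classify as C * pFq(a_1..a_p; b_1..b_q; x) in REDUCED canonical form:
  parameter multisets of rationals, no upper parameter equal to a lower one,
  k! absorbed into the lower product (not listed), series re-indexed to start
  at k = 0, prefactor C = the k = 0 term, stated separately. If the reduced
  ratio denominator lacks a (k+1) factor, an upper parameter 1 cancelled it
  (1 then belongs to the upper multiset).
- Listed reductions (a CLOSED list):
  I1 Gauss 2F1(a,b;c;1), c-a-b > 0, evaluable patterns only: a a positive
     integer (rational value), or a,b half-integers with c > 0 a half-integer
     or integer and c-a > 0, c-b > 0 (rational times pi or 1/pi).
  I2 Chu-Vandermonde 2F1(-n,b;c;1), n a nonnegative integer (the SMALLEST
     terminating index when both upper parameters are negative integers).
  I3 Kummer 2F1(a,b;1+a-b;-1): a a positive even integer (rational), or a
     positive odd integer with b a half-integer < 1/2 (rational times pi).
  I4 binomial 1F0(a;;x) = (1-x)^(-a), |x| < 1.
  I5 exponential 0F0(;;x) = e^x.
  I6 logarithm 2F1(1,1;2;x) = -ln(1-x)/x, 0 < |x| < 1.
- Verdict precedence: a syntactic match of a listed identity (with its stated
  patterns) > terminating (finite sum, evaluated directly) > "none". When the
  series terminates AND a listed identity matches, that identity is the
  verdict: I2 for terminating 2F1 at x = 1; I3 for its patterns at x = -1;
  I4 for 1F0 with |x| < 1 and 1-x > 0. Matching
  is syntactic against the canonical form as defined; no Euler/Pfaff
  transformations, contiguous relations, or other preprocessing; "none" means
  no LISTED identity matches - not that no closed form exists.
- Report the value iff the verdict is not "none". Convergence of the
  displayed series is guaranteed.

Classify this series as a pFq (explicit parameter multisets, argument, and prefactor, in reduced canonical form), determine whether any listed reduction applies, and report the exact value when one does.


Classification (C = 7/3): 2F2 with upper {1, 3/2}, lower {-4/5, -2/5}, argument x = -1/2. Verdict: none - this 2F2 at x = -1/2 matches no listed pattern, and upper {1, 3/2} holds no stopper.

The tell: from the first term 7/3: the (-1)^k factor (C = 7/3) folds into the argument's sign.
Term ratio: r(k) = (-1/2) * (k+1) (k+3/2) / [(k-4/5) (k-2/5) (k+1)] ; factor over Q: parameters, x = (-1/2), and C = 7/3.
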